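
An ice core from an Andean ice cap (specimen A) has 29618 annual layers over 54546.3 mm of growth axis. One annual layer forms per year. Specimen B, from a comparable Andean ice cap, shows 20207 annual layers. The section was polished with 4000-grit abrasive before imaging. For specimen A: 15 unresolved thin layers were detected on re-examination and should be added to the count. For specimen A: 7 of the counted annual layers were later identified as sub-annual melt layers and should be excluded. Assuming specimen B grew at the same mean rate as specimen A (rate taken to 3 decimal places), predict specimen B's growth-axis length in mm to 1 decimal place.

Specimen A: after corrections the count is 29618 − 7 + 15 = 29626 annual layers.
A: 54546.3 mm over 29626 years gives 54546.3 / 29626 ≈ 1.841 mm/year.
For B, 1.841 mm/year × 20207 years = 37201.1 mm.

37201.1 mm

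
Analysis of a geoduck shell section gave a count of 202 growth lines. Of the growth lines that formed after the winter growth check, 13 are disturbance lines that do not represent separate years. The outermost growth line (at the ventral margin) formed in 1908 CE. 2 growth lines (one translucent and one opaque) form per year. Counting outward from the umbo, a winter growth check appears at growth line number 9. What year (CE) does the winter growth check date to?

Between growth line 9 and the ventral margin there are 202 − 9 = 193 growth lines.
Excluding 13 false growth lines: 193 − 13 = 180.
Dividing by 2 growth lines per year: 180 / 2 = 90 years.
1908 − 90 = 1818 CE.

1818 CE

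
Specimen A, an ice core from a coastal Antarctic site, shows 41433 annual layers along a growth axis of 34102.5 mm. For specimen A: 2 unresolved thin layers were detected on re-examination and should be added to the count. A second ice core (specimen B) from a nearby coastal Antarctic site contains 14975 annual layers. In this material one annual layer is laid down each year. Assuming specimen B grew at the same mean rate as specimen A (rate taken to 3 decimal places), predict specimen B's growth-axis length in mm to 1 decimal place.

Specimen A: correcting the raw count gives 41433 + 2 = 41435 true annual layers.
A: Mean rate = 34102.5 mm / 41435 years ≈ 0.823 mm per year.
For B, 0.823 mm/year × 14975 years = 12324.4 mm.

12324.4 mm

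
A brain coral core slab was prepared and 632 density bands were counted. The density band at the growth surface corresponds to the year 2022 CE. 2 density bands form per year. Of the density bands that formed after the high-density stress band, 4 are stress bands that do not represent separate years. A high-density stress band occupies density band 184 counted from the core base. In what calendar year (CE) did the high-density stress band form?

Between density band 184 and the growth surface there are 632 − 184 = 448 density bands.
Excluding 4 false density bands: 448 − 4 = 444.
Dividing by 2 density bands per year: 444 / 2 = 222 years.
2022 − 222 = 1800 CE.

1800 CE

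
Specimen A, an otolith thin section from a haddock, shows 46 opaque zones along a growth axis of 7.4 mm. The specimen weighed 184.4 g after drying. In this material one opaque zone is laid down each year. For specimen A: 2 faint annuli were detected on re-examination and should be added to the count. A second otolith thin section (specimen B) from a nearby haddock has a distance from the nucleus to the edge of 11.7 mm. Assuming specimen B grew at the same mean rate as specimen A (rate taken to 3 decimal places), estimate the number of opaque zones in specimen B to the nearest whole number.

Specimen A: after corrections the count is 46 + 2 = 48 opaque zones.
A: 7.4 mm over 48 years gives 7.4 / 48 ≈ 0.154 mm/yr.
For B, 11.7 / 0.154 = 75.97 years ≈ 76 opaque zones.

76 opaque zones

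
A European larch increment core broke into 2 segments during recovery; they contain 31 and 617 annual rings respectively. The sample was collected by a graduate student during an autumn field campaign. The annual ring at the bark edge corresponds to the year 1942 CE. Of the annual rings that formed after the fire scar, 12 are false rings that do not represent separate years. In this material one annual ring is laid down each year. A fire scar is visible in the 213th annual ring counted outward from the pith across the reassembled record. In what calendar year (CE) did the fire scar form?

1519 CE

Total annual rings = 31 + 617 = 648.
Between annual ring 213 and the bark edge there are 648 − 213 = 435 annual rings.
Removing the 12 false annual rings leaves 435 − 12 = 423 true annual rings beyond the fire scar.
1942 − 423 = 1519 CE.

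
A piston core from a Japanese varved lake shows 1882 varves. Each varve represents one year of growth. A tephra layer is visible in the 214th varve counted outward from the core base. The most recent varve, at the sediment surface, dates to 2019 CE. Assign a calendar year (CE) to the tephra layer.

351 CE

The tephra layer sits at varve 214 from the core base, so 1882 − 214 = 1668 varves formed after it.
The varve at the sediment surface is 2019 CE, so the tephra layer dates to 2019 − 1668 = 351 CE.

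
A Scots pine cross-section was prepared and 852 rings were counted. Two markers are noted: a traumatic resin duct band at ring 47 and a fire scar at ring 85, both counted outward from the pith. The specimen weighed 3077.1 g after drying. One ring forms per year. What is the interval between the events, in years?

38 years

85 − 47 = 38 rings lie between the two events.
One ring per year makes the interval 38 years.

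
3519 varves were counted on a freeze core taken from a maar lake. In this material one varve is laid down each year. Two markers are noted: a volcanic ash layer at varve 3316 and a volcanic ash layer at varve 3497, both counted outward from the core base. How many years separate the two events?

181 years

The two markers are separated by 3497 − 3316 = 181 varves.
One varve per year makes the interval 181 years.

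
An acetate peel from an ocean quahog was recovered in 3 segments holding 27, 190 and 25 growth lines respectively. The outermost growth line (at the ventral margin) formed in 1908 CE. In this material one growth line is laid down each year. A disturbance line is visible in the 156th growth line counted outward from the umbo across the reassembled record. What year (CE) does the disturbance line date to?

Total growth lines = 27 + 190 + 25 = 242.
The disturbance line sits at growth line 156 from the umbo, so 242 − 156 = 86 growth lines formed after it.
1908 − 86 = 1822 CE.

1822 CE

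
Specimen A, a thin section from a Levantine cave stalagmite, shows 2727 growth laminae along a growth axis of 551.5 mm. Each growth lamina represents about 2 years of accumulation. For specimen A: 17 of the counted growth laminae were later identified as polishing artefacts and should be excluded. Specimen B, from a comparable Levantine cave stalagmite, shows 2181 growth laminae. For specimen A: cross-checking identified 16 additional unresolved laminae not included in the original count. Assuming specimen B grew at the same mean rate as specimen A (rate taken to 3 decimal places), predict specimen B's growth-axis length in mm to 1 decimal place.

Specimen A: true growth lamina count = 2727 − 17 + 16 = 2726.
Specimen A: multiplying by 2 years per growth lamina: 2726 × 2 = 5452 years.
A: Mean rate = 551.5 mm / 5452 years ≈ 0.101 mm/yr.
Specimen B: 2181 growth laminae at 2 years each span 2181 × 2 = 4362 years. For B, 0.101 mm/year × 4362 years = 440.6 mm.

440.6 mm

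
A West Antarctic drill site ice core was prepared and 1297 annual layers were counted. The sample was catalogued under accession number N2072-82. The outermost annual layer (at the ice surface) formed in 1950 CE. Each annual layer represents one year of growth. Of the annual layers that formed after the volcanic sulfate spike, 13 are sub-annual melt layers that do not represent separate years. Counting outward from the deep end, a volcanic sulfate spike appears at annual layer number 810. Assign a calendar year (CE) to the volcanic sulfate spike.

1297 − 810 = 487 annual layers lie beyond the volcanic sulfate spike toward the ice surface.
Removing the 13 false annual layers leaves 487 − 13 = 474 true annual layers beyond the volcanic sulfate spike.
Counting back 474 years from 1950 CE places the volcanic sulfate spike in 1950 − 474 = 1476 CE.

1476 CE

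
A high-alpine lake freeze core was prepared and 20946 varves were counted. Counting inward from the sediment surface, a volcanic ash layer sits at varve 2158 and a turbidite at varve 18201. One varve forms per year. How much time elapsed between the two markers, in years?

16043 years

The two markers are separated by 18201 − 2158 = 16043 varves.
That is 16043 years at one varve per year.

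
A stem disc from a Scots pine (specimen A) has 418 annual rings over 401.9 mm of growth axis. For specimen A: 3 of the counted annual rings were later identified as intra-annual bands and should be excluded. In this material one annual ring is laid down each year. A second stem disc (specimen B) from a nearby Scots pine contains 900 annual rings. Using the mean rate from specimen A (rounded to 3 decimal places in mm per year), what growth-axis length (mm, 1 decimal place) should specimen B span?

871.2 mm

Specimen A: after corrections the count is 418 − 3 = 415 annual rings.
A: Mean rate = 401.9 mm / 415 years ≈ 0.968 mm/yr.
For B, 0.968 mm/year × 900 years = 871.2 mm.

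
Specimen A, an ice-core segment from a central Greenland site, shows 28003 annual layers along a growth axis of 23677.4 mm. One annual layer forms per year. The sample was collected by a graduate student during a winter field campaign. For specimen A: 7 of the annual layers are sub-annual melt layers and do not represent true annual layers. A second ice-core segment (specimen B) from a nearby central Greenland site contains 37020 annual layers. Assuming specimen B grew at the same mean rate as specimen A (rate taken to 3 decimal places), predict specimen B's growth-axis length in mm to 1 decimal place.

31318.9 mm

Specimen A: after corrections the count is 28003 − 7 = 27996 annual layers.
A: 23677.4 mm over 27996 years gives 23677.4 / 27996 ≈ 0.846 mm per year.
B's length ≈ 0.846 × 37020 = 31318.9 mm.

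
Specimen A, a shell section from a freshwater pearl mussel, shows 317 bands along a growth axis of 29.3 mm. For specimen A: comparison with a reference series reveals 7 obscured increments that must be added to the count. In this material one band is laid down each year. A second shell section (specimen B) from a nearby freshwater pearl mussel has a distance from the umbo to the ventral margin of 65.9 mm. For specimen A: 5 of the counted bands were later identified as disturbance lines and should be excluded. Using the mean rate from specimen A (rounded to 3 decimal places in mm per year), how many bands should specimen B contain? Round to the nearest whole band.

Specimen A: after corrections the count is 317 − 5 + 7 = 319 bands.
A: Mean rate = 29.3 mm / 319 years ≈ 0.092 mm/year.
Specimen B: 65.9 mm / 0.092 mm per year = 716.30 years ≈ 716 bands.

716 bands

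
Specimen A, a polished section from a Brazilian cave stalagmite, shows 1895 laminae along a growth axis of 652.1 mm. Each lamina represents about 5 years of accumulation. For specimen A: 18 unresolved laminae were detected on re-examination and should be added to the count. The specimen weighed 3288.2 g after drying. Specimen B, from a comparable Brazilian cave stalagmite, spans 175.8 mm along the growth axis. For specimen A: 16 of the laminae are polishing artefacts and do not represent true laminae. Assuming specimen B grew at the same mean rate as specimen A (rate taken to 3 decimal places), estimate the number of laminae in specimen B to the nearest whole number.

510 laminae

Specimen A: true lamina count = 1895 − 16 + 18 = 1897.
Specimen A: multiplying by 5 years per lamina: 1897 × 5 = 9485 years.
A: Mean rate = 652.1 mm / 9485 years ≈ 0.069 mm/year.
Specimen B: 175.8 mm / 0.069 mm per year = 2547.83 years; at 5 years per lamina that is 2547.83 / 5 ≈ 510 laminae.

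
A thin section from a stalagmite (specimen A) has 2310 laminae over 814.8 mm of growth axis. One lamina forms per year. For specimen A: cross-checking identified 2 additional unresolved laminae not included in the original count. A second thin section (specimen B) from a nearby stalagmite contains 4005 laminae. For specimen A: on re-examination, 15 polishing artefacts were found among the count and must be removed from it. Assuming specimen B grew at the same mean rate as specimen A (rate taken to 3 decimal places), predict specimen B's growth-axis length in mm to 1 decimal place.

Specimen A: after corrections the count is 2310 − 15 + 2 = 2297 laminae.
A: Extension rate ≈ 814.8 / 2297 = 0.355 mm/yr.
For B, 0.355 mm/year × 4005 years = 1421.8 mm.

1421.8 mm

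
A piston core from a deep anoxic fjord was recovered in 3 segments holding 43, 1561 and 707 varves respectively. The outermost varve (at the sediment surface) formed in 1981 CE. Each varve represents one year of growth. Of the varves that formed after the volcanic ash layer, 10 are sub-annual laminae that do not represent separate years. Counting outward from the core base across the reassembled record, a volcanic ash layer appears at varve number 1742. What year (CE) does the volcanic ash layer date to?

Total varves = 43 + 1561 + 707 = 2311.
2311 − 1742 = 569 varves lie beyond the volcanic ash layer toward the sediment surface.
Excluding 10 false varves: 569 − 10 = 559.
1981 − 559 = 1422 CE.

1422 CE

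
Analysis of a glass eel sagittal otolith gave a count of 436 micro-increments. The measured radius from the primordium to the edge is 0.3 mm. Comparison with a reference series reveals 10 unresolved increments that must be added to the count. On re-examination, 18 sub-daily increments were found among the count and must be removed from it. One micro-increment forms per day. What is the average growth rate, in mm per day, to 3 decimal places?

0.001 mm per day

True micro-increment count = 436 − 18 + 10 = 428.
Extension rate ≈ 0.3 / 428 = 0.001 mm per day.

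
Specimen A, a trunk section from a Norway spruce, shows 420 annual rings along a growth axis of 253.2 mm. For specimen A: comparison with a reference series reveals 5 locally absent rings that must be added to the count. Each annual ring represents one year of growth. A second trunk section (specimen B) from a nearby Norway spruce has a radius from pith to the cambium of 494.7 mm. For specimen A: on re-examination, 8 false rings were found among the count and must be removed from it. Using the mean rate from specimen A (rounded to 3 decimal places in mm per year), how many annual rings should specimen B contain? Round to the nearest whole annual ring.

815 annual rings

Specimen A: true annual ring count = 420 − 8 + 5 = 417.
A: Extension rate ≈ 253.2 / 417 = 0.607 mm/yr.
Specimen B: 494.7 mm / 0.607 mm per year = 814.99 years ≈ 815 annual rings.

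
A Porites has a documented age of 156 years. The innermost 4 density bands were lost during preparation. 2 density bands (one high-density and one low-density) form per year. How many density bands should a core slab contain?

308 density bands

156 years at 2 density bands per year gives 156 × 2 = 312 density bands.
Subtracting the 4 density bands not captured gives 312 − 4 = 308 density bands in the record.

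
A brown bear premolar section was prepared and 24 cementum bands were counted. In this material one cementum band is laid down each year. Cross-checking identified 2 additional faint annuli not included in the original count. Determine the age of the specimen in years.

Adjusted count: 24 + 2 = 26 cementum bands.
One cementum band per year makes the duration 26 years.

26 years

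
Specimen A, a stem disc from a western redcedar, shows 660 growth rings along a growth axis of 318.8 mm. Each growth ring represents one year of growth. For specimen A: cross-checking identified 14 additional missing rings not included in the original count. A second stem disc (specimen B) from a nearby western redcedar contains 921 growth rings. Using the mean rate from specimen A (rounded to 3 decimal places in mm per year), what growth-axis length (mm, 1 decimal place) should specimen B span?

Specimen A: true growth ring count = 660 + 14 = 674.
A: Mean rate = 318.8 mm / 674 years ≈ 0.473 mm per year.
B's length ≈ 0.473 × 921 = 435.6 mm.

435.6 mm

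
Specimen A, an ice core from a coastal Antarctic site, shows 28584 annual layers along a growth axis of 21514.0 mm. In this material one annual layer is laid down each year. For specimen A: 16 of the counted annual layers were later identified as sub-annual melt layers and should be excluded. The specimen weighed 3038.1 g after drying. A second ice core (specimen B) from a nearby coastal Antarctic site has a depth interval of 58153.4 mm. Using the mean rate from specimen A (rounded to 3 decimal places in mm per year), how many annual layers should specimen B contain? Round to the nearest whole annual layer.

Specimen A: correcting the raw count gives 28584 − 16 = 28568 true annual layers.
A: 21514.0 mm over 28568 years gives 21514.0 / 28568 ≈ 0.753 mm/year.
B spans 58153.4 / 0.753 = 77228.95 years ≈ 77229 annual layers.

77229 annual layers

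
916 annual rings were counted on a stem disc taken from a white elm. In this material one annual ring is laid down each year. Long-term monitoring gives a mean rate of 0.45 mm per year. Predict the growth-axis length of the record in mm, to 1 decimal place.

412.2 mm

The record spans 916 years at 0.45 mm per year.
Length ≈ 0.45 × 916 = 412.2 mm.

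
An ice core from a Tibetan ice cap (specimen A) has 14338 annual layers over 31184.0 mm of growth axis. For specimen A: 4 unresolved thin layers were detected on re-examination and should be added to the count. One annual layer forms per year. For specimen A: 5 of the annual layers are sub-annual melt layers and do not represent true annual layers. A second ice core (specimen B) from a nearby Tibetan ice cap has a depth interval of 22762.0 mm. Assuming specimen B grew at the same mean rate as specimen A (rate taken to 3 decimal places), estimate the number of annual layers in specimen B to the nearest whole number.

Specimen A: adjusted count: 14338 − 5 + 4 = 14337 annual layers.
A: 31184.0 mm over 14337 years gives 31184.0 / 14337 ≈ 2.175 mm per year.
B spans 22762.0 / 2.175 = 10465.29 years ≈ 10465 annual layers.

10465 annual layers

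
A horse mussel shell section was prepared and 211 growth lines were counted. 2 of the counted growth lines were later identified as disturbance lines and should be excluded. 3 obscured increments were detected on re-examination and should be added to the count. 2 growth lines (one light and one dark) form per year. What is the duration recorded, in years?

After corrections the count is 211 − 2 + 3 = 212 growth lines.
With 2 growth lines per year, 212 / 2 = 106 years.

106 yr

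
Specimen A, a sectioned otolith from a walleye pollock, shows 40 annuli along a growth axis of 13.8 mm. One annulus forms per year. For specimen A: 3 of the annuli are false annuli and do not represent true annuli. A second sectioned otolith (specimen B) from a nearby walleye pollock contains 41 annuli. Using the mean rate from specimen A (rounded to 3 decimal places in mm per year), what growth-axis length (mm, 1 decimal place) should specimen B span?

15.3 mm

Specimen A: after corrections the count is 40 − 3 = 37 annuli.
A: Mean rate = 13.8 mm / 37 years ≈ 0.373 mm/year.
For B, 0.373 mm/year × 41 years = 15.3 mm.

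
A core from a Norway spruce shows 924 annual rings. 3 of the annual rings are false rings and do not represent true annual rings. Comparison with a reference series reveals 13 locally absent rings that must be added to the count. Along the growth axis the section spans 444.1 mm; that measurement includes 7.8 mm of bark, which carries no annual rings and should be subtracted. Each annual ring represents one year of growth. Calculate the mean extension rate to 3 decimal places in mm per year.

0.467 mm per year

After corrections the count is 924 − 3 + 13 = 934 annual rings.
Net length = 444.1 − 7.8 = 436.3 mm.
Extension rate ≈ 436.3 / 934 = 0.467 mm per year.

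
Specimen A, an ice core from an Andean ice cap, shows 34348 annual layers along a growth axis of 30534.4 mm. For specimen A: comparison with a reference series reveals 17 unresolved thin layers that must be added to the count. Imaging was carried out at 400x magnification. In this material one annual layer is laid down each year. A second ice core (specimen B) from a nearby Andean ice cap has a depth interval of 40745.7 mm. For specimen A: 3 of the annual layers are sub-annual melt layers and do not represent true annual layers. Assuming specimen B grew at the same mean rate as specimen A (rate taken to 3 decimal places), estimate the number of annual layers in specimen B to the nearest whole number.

Specimen A: after corrections the count is 34348 − 3 + 17 = 34362 annual layers.
A: Extension rate ≈ 30534.4 / 34362 = 0.889 mm/yr.
B spans 40745.7 / 0.889 = 45833.18 years ≈ 45833 annual layers.

45833 annual layers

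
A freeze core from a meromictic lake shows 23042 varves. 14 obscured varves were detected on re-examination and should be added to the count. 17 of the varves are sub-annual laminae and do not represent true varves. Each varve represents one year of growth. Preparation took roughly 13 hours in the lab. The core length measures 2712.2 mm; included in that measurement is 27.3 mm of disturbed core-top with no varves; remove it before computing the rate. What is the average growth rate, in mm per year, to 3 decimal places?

After corrections the count is 23042 − 17 + 14 = 23039 varves.
Removing the 27.3 mm offcut leaves 2712.2 − 27.3 = 2684.9 mm.
Mean rate = 2684.9 mm / 23039 years ≈ 0.117 mm per year.

0.117 mm per year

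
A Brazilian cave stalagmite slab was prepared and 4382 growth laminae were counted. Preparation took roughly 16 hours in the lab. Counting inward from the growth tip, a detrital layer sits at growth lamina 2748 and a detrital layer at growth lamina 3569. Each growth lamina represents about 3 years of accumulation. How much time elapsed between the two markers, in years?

2463 yr

Separation: 3569 − 2748 = 821 growth laminae.
Multiplying by 3 years per growth lamina: 821 × 3 = 2463 years.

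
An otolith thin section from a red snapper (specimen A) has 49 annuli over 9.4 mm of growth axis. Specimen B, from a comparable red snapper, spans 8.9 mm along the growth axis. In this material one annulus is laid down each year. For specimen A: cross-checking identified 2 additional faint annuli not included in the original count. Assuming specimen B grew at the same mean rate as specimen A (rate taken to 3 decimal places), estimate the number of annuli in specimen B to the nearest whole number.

Specimen A: true annulus count = 49 + 2 = 51.
A: Extension rate ≈ 9.4 / 51 = 0.184 mm/yr.
B spans 8.9 / 0.184 = 48.37 years ≈ 48 annuli.

48 annuli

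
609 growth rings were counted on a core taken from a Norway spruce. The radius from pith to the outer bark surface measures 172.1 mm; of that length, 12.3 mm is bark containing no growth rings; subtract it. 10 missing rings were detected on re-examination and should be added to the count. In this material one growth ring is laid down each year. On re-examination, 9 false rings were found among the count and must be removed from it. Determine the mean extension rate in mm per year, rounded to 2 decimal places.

0.26 mm per year

True growth ring count = 609 − 9 + 10 = 610.
Net length = 172.1 − 12.3 = 159.8 mm.
Extension rate ≈ 159.8 / 610 = 0.26 mm per year.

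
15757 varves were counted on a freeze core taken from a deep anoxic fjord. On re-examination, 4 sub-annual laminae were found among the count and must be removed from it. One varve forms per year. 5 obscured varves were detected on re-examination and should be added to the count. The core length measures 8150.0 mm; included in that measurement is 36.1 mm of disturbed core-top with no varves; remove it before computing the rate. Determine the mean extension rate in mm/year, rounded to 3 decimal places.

0.515 mm/year

Adjusted count: 15757 − 4 + 5 = 15758 varves.
Removing the 36.1 mm offcut leaves 8150.0 − 36.1 = 8113.9 mm.
Extension rate ≈ 8113.9 / 15758 = 0.515 mm/year.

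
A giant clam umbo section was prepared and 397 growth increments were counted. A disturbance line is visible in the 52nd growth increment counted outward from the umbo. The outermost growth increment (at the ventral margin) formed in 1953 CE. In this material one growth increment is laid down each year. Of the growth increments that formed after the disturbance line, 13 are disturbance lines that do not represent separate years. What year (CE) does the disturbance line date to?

1621 CE

Between growth increment 52 and the ventral margin there are 397 − 52 = 345 growth increments.
Removing the 13 false growth increments leaves 345 − 13 = 332 true growth increments beyond the disturbance line.
1953 − 332 = 1621 CE.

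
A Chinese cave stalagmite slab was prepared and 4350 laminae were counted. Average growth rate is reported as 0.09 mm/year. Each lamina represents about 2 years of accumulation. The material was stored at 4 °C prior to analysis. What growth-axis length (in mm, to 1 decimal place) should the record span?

783.0 mm

At 2 years per lamina, 4350 × 2 = 8700 years.
Length ≈ 0.09 × 8700 = 783.0 mm.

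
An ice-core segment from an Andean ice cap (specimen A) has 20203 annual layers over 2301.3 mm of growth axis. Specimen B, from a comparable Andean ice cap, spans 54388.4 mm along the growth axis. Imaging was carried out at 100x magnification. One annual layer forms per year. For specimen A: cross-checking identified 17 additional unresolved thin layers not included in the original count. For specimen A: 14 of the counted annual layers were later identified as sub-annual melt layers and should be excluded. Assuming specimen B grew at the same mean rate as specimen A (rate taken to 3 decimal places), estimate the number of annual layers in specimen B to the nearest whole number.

477091 annual layers

Specimen A: true annual layer count = 20203 − 14 + 17 = 20206.
A: Mean rate = 2301.3 mm / 20206 years ≈ 0.114 mm per year.
B spans 54388.4 / 0.114 = 477091.23 years ≈ 477091 annual layers.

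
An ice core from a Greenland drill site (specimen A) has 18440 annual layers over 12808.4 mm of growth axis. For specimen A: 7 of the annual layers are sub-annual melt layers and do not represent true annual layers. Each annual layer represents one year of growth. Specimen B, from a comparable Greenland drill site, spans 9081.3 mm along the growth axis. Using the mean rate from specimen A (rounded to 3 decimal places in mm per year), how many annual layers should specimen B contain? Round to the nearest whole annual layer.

Specimen A: correcting the raw count gives 18440 − 7 = 18433 true annual layers.
A: Extension rate ≈ 12808.4 / 18433 = 0.695 mm/yr.
For B, 9081.3 / 0.695 = 13066.62 years ≈ 13067 annual layers.

13067 annual layers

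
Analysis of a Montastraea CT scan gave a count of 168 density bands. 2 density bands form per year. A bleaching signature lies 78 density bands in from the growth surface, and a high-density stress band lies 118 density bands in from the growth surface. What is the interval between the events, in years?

Separation: 118 − 78 = 40 density bands.
Dividing by 2 density bands per year: 40 / 2 = 20 years.

20 yr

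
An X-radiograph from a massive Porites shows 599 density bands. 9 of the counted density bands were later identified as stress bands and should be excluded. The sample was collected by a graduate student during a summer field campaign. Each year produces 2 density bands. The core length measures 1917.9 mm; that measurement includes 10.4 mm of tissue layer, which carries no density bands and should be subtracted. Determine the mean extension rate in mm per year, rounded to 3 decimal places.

Correcting the raw count gives 599 − 9 = 590 true density bands.
590 density bands at 2 per year is 590 / 2 = 295 years.
Removing the 10.4 mm offcut leaves 1917.9 − 10.4 = 1907.5 mm.
Extension rate ≈ 1907.5 / 295 = 6.466 mm per year.

6.466 mm per year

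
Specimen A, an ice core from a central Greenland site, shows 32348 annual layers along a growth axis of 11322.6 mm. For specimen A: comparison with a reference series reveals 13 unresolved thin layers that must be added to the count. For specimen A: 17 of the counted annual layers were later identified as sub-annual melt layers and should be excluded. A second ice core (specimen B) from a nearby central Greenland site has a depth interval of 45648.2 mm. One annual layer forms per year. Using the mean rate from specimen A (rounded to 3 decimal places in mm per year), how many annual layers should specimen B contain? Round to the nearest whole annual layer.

Specimen A: true annual layer count = 32348 − 17 + 13 = 32344.
A: Extension rate ≈ 11322.6 / 32344 = 0.350 mm/year.
For B, 45648.2 / 0.350 = 130423.43 years ≈ 130423 annual layers.

130423 annual layers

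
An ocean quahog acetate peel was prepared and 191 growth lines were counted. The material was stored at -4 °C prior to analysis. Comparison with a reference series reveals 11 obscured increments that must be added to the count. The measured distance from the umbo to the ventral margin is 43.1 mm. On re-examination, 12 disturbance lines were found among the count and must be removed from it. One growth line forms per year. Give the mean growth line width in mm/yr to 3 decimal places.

After corrections the count is 191 − 12 + 11 = 190 growth lines.
43.1 mm over 190 years gives 43.1 / 190 ≈ 0.227 mm/yr.

0.227 mm/yr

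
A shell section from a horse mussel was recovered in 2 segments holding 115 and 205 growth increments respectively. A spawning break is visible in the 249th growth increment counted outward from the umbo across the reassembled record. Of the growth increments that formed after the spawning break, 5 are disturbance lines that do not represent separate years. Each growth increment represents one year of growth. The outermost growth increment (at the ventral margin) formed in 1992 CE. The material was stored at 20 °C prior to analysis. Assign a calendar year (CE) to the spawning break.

Total growth increments = 115 + 205 = 320.
The spawning break sits at growth increment 249 from the umbo, so 320 − 249 = 71 growth increments formed after it.
71 − 5 false = 66 true growth increments after the spawning break.
The growth increment at the ventral margin is 1992 CE, so the spawning break dates to 1992 − 66 = 1926 CE.

1926 CE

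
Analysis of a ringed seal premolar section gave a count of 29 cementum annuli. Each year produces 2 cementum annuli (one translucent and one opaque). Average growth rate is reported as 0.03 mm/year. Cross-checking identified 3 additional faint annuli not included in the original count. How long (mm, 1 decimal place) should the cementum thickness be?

0.5 mm

Correcting the raw count gives 29 + 3 = 32 true cementum annuli.
32 cementum annuli at 2 per year is 32 / 2 = 16 years.
Predicted length = 0.03 mm/year × 16 years = 0.5 mm.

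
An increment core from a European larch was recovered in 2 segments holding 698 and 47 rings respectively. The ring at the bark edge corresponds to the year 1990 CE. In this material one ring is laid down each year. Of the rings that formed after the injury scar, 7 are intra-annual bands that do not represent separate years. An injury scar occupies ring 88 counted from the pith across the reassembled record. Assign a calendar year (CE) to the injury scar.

Total rings = 698 + 47 = 745.
745 − 88 = 657 rings lie beyond the injury scar toward the bark edge.
Excluding 7 false rings: 657 − 7 = 650.
The ring at the bark edge is 1990 CE, so the injury scar dates to 1990 − 650 = 1340 CE.

1340 CE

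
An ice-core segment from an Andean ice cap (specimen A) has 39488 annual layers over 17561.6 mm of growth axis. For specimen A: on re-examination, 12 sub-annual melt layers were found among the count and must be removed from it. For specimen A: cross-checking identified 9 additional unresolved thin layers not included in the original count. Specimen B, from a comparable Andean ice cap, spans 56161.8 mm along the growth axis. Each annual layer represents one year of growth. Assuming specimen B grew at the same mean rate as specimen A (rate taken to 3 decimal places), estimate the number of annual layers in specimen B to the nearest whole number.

126206 annual layers

Specimen A: true annual layer count = 39488 − 12 + 9 = 39485.
A: 17561.6 mm over 39485 years gives 17561.6 / 39485 ≈ 0.445 mm/yr.
B spans 56161.8 / 0.445 = 126206.29 years ≈ 126206 annual layers.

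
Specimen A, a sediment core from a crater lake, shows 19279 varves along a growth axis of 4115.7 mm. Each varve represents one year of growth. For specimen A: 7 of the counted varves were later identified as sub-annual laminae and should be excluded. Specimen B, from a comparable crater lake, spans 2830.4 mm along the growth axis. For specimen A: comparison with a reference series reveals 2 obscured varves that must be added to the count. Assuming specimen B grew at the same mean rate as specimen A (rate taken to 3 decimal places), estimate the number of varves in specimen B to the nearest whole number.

13226 varves

Specimen A: adjusted count: 19279 − 7 + 2 = 19274 varves.
A: Mean rate = 4115.7 mm / 19274 years ≈ 0.214 mm/year.
For B, 2830.4 / 0.214 = 13226.17 years ≈ 13226 varves.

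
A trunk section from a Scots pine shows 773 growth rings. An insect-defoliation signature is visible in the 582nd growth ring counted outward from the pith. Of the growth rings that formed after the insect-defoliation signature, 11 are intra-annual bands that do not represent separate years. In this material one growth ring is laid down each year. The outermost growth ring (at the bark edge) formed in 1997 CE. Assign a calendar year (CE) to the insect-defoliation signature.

Between growth ring 582 and the bark edge there are 773 − 582 = 191 growth rings.
Removing the 11 false growth rings leaves 191 − 11 = 180 true growth rings beyond the insect-defoliation signature.
Counting back 180 years from 1997 CE places the insect-defoliation signature in 1997 − 180 = 1817 CE.

1817 CE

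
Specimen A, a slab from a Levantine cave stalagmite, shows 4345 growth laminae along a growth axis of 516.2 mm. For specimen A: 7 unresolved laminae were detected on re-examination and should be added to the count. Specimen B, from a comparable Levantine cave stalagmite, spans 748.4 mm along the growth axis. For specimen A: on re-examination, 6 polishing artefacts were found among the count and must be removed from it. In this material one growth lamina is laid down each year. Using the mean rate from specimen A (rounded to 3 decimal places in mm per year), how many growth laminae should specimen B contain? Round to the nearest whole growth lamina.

6289 growth laminae

Specimen A: correcting the raw count gives 4345 − 6 + 7 = 4346 true growth laminae.
A: Extension rate ≈ 516.2 / 4346 = 0.119 mm/year.
B spans 748.4 / 0.119 = 6289.08 years ≈ 6289 growth laminae.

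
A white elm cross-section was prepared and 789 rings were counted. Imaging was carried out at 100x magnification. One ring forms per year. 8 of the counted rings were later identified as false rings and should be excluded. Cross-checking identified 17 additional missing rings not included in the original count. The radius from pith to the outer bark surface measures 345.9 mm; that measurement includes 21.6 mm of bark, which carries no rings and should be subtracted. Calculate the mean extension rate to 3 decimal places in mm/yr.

Adjusted count: 789 − 8 + 17 = 798 rings.
The growth record spans 345.9 − 21.6 = 324.3 mm.
Mean rate = 324.3 mm / 798 years ≈ 0.406 mm/yr.

0.406 mm/yr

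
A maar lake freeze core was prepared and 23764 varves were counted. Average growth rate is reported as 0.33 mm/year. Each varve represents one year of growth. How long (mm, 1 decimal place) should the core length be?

23764 years of growth are recorded.
23764 years at 0.33 mm/year gives 0.33 × 23764 = 7842.1 mm.

7842.1 mm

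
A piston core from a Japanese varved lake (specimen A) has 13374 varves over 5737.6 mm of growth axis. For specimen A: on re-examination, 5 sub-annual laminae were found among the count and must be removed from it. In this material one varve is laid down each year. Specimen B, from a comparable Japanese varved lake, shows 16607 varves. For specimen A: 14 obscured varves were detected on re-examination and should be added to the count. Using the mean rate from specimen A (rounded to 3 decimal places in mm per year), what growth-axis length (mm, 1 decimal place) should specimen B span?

7124.4 mm

Specimen A: adjusted count: 13374 − 5 + 14 = 13383 varves.
A: Extension rate ≈ 5737.6 / 13383 = 0.429 mm/yr.
B's length ≈ 0.429 × 16607 = 7124.4 mm.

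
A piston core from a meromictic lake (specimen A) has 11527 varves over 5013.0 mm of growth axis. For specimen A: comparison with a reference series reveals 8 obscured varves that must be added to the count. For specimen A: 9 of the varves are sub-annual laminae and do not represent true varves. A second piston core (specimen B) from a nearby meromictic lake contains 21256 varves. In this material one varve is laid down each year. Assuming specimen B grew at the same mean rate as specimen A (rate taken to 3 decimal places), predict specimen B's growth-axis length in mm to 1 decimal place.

9246.4 mm

Specimen A: true varve count = 11527 − 9 + 8 = 11526.
A: Extension rate ≈ 5013.0 / 11526 = 0.435 mm/year.
For B, 0.435 mm/year × 21256 years = 9246.4 mm.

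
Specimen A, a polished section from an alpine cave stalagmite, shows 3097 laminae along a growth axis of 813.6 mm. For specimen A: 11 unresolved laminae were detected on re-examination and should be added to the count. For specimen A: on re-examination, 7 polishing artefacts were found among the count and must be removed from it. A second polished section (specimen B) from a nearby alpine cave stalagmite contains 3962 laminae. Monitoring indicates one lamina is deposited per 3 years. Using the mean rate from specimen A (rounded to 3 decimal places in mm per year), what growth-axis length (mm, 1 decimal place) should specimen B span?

1034.1 mm

Specimen A: adjusted count: 3097 − 7 + 11 = 3101 laminae.
Specimen A: 3101 laminae at 3 years each span 3101 × 3 = 9303 years.
A: 813.6 mm over 9303 years gives 813.6 / 9303 ≈ 0.087 mm/year.
Specimen B: 3962 laminae at 3 years each span 3962 × 3 = 11886 years. Length of B = 0.087 × 11886 = 1034.1 mm.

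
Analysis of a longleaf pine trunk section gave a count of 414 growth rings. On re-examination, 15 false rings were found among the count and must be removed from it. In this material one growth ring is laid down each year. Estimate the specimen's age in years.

Correcting the raw count gives 414 − 15 = 399 true growth rings.
With a one-to-one growth ring periodicity this is 399 years.

399 years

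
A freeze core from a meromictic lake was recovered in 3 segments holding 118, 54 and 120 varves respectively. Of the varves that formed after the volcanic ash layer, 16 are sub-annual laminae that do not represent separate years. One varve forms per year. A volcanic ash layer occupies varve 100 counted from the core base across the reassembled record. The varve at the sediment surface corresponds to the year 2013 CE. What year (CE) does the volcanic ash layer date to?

1837 CE

Total varves = 118 + 54 + 120 = 292.
Between varve 100 and the sediment surface there are 292 − 100 = 192 varves.
Removing the 16 false varves leaves 192 − 16 = 176 true varves beyond the volcanic ash layer.
Counting back 176 years from 2013 CE places the volcanic ash layer in 2013 − 176 = 1837 CE.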